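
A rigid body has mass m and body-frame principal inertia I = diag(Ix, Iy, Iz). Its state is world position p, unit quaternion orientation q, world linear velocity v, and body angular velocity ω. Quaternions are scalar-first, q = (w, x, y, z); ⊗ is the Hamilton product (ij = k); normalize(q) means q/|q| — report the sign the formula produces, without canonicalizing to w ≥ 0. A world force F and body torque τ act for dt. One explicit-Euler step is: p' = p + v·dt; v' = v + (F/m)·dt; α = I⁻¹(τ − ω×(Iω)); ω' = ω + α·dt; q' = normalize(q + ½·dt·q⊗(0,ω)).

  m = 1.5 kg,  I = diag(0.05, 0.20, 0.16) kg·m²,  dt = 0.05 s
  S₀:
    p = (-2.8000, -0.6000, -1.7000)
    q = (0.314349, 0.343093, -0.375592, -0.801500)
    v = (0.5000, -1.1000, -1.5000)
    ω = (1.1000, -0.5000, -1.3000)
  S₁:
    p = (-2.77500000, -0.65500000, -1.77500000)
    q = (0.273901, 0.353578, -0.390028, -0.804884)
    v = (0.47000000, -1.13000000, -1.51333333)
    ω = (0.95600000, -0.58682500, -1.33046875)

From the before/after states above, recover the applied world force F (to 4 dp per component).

F = (-0.9000, -0.9000, -0.4000)

Δv = v₁−v₀ = (-0.03000000, -0.03000000, -0.01333333)
applied force F = (-0.9000, -0.9000, -0.4000)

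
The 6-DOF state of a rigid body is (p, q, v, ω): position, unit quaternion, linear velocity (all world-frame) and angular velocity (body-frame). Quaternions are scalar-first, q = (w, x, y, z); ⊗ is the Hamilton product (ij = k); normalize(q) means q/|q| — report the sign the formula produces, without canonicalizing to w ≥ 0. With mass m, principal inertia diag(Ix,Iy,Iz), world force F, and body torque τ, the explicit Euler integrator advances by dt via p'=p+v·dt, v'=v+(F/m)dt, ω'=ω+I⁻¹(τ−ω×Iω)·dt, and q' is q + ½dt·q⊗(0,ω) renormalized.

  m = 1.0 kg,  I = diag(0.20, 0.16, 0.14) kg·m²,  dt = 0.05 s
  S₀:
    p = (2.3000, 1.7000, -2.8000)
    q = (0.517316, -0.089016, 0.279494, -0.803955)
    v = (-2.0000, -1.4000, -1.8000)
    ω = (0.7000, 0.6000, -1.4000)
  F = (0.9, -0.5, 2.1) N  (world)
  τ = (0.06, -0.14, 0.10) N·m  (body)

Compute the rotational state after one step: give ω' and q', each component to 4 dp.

ω' = (0.7108, 0.5746, -1.3583)
q' = (0.4861, -0.0776, 0.2698, -0.8276)

precession coupling ω×(Iω) = (0.0168, -0.0588, -0.0168)
α = I⁻¹(τ − ω×Iω) = (0.2160, -0.5075, 0.8343)
ω' = ω + α·dt = (0.7108, 0.5746, -1.3583)
q⊗(0,ω) = (-1.2309222, 0.4532026, -0.3770013, -0.9732978)
q' = normalize(q + ½dt·q⊗(0,ω)) = (0.4861, -0.0776, 0.2698, -0.8276)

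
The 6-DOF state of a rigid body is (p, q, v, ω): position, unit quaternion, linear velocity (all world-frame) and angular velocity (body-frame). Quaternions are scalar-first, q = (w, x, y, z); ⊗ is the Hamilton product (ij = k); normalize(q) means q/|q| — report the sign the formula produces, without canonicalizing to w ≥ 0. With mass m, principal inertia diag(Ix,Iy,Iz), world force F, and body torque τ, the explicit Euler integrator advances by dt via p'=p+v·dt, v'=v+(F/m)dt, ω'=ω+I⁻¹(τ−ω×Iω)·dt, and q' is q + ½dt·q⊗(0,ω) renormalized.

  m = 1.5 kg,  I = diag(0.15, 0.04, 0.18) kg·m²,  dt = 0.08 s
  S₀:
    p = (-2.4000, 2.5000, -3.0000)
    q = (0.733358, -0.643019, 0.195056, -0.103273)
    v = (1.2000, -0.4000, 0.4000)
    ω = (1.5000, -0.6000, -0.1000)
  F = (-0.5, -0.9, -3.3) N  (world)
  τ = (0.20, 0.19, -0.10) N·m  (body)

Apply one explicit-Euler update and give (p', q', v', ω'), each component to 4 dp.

p' = (-2.3040, 2.4680, -2.9680)
q' = (0.7746, -0.6010, 0.1683, -0.1023)
v' = (1.1733, -0.4480, 0.2240)
ω' = (1.6022, -0.2290, -0.1884)

precession coupling ω×(Iω) = (0.0084, 0.0045, 0.0990)
α = I⁻¹(τ − ω×Iω) = (1.2773, 4.6375, -1.1056)
ω + α·dt = (1.6022, -0.2290, -0.1884)
2q̇ = q⊗(0,ω) = (1.0712348, 1.0185676, -0.6592262, 0.0198916)
q + ½dt·q⊗(0,ω), renormalized = (0.7746, -0.6010, 0.1683, -0.1023)
a = F/m = (-0.3333, -0.6000, -2.2000)
p' = p + v·dt = (-2.3040, 2.4680, -2.9680)
new velocity v' = (1.1733, -0.4480, 0.2240)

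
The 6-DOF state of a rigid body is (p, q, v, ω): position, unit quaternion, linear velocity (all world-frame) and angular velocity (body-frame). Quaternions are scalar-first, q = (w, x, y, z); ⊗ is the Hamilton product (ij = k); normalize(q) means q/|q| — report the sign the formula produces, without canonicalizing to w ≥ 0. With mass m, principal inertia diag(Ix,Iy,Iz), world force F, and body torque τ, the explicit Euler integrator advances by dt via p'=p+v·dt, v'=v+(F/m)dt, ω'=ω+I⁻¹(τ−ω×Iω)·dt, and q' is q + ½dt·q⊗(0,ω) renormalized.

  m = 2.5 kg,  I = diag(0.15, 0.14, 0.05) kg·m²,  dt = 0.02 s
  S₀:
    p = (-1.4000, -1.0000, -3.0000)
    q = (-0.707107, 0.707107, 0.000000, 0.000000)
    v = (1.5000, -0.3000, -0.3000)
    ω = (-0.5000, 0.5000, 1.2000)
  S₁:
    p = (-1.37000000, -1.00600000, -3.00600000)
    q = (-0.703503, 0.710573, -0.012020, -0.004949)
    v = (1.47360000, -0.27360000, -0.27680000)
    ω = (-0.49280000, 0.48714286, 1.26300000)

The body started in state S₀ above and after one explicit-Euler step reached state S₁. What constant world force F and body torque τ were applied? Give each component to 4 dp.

F = (-3.3000, 3.3000, 2.9000)
τ = (0.0000, -0.1500, 0.1600)

v₁ − v₀ = (-0.02640000, 0.02640000, 0.02320000)
F = m·Δv/dt = (-3.3000, 3.3000, 2.9000)
ω₁ − ω₀ = (0.00720000, -0.01285714, 0.06300000)
ω₀×(Iω₀) = (-0.0540, -0.0600, 0.0025)
I·α + gyro = (0.0000, -0.1500, 0.1600)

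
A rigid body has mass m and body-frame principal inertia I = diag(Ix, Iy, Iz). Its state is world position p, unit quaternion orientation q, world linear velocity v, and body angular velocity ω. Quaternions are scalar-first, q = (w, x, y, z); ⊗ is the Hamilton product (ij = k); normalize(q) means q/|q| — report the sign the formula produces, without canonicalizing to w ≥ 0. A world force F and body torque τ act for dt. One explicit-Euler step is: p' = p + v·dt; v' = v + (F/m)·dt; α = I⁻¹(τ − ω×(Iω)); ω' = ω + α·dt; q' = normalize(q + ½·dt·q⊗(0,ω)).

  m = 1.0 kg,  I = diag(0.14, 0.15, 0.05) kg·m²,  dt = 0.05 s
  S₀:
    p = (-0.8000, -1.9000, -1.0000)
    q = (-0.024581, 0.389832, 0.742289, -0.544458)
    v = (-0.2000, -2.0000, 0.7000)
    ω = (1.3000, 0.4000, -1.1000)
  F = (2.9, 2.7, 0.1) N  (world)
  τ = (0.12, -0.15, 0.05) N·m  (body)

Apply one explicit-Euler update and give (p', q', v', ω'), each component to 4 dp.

angular accel α = (0.5429, -0.1420, 0.8960)
ω + α·dt = (1.3271, 0.3929, -1.0552)
2q̇ = q⊗(0,ω) = (-1.4026010, -0.6306900, -0.2888126, -0.7820038)
q + ½dt·q⊗(0,ω), renormalized = (-0.0596, 0.3737, 0.7344, -0.5635)
a = F/m = (2.9000, 2.7000, 0.1000)
p + v·dt = (-0.8100, -2.0000, -0.9650)
new velocity v' = (-0.0550, -1.8650, 0.7050)

p' = (-0.8100, -2.0000, -0.9650)
q' = (-0.0596, 0.3737, 0.7344, -0.5635)
v' = (-0.0550, -1.8650, 0.7050)
ω' = (1.3271, 0.3929, -1.0552)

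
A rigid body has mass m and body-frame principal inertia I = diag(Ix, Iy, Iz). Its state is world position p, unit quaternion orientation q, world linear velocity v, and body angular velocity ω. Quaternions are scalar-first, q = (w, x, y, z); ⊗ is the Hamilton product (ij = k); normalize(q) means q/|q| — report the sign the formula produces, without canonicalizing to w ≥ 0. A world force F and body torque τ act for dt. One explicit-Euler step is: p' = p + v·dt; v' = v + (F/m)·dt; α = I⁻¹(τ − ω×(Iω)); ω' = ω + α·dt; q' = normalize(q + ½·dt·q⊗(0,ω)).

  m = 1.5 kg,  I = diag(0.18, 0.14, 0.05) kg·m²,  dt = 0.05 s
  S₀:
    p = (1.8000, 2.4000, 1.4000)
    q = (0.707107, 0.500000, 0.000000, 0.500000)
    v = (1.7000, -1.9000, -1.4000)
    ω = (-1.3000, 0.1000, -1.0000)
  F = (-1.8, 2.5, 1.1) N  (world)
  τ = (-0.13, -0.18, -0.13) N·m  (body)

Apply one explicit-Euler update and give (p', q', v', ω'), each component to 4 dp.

p' = (1.8850, 2.3050, 1.3300)
q' = (0.7352, 0.4754, -0.0020, 0.4832)
v' = (1.6400, -1.8167, -1.3633)
ω' = (-1.3386, -0.0246, -1.1352)

precession coupling ω×(Iω) = (0.0090, 0.1690, 0.0052)
angular accel α = (-0.7722, -2.4929, -2.7040)
ω' = ω + α·dt = (-1.3386, -0.0246, -1.1352)
Hamilton product q⊗(0,ω) = (1.1500000, -0.9692391, -0.0792893, -0.6571070)
updated quaternion q' = (0.7352, 0.4754, -0.0020, 0.4832)
p + v·dt = (1.8850, 2.3050, 1.3300)
new velocity v' = (1.6400, -1.8167, -1.3633)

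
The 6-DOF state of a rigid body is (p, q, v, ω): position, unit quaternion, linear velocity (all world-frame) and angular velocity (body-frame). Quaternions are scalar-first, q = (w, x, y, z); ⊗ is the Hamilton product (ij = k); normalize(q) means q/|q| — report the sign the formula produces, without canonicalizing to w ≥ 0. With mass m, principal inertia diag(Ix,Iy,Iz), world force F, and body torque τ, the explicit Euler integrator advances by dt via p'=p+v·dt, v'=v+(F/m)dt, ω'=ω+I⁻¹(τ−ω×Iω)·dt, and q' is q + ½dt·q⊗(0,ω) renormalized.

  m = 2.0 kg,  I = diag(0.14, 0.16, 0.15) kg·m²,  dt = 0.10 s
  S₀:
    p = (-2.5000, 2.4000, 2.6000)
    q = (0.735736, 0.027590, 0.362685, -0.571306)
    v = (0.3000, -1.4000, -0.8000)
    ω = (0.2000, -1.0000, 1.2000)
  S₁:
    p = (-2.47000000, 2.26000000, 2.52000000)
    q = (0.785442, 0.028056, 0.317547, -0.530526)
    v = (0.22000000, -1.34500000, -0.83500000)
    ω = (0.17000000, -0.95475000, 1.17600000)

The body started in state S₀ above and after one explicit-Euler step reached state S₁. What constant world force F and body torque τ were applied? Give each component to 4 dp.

Δω = ω₁−ω₀ = (-0.03000000, 0.04525000, -0.02400000)
precession coupling = (0.0120, -0.0024, -0.0040)
applied torque τ = (-0.0300, 0.0700, -0.0400)
velocity change Δv = (-0.08000000, 0.05500000, -0.03500000)
F = m·Δv/dt = (-1.6000, 1.1000, -0.7000)

F = (-1.6000, 1.1000, -0.7000)
τ = (-0.0300, 0.0700, -0.0400)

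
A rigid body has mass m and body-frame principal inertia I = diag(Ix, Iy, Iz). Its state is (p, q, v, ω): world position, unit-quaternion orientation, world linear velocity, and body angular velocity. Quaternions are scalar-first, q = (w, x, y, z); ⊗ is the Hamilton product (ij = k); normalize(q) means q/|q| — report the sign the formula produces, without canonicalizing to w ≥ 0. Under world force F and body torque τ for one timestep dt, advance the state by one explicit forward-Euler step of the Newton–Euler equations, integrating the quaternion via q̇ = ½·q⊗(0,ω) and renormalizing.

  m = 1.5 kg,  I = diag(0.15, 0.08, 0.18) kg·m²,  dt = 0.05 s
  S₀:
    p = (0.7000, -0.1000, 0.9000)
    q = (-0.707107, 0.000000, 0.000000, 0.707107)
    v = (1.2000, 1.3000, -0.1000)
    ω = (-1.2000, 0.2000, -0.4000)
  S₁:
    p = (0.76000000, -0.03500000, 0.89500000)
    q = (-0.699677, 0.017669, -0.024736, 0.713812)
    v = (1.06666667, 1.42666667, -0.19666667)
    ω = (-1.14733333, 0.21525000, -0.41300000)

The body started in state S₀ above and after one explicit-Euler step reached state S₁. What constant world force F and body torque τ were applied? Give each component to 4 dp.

F = (-4.0000, 3.8000, -2.9000)
τ = (0.1500, 0.0100, -0.0300)

rate change Δω = (0.05266667, 0.01525000, -0.01300000)
gyro term ω₀×Iω₀ = (-0.0080, -0.0144, 0.0168)
applied torque τ = (0.1500, 0.0100, -0.0300)
Δv = v₁−v₀ = (-0.13333333, 0.12666667, -0.09666667)
F = m·Δv/dt = (-4.0000, 3.8000, -2.9000)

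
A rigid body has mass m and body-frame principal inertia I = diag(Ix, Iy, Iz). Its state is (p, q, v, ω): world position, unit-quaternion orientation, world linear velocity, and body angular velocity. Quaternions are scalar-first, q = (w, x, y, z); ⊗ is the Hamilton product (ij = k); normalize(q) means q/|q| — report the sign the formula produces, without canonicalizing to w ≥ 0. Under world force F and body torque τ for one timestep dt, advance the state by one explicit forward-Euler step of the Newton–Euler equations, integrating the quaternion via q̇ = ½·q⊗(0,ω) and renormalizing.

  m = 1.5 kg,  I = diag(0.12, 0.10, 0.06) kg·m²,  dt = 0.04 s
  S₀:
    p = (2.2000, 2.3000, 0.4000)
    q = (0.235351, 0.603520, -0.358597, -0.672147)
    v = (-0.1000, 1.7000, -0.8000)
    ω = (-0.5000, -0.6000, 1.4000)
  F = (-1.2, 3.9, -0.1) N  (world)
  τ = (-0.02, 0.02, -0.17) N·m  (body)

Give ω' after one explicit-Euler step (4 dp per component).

ω' = (-0.5179, -0.5752, 1.2907)

gyro term ω×Iω = (0.0336, -0.0420, -0.0060)
(τ − ω×Iω)/I = (-0.4467, 0.6200, -2.7333)
ω' = ω + α·dt = (-0.5179, -0.5752, 1.2907)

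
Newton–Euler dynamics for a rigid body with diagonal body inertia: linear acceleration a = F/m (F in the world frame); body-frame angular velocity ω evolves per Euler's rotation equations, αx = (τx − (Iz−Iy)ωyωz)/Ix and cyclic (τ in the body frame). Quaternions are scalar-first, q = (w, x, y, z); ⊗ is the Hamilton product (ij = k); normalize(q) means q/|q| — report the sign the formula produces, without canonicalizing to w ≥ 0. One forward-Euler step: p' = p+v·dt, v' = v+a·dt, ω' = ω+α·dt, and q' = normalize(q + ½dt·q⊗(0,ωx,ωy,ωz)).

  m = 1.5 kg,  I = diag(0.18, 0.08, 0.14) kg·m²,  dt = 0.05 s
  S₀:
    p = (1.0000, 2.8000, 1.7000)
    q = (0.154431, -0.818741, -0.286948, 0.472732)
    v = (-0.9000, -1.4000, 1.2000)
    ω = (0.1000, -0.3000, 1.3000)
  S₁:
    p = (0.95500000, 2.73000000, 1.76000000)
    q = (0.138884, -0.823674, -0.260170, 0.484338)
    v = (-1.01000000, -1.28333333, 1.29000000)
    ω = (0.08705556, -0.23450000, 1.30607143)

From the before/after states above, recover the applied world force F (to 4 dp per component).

F = (-3.3000, 3.5000, 2.7000)

velocity change Δv = (-0.11000000, 0.11666667, 0.09000000)
applied force F = (-3.3000, 3.5000, 2.7000)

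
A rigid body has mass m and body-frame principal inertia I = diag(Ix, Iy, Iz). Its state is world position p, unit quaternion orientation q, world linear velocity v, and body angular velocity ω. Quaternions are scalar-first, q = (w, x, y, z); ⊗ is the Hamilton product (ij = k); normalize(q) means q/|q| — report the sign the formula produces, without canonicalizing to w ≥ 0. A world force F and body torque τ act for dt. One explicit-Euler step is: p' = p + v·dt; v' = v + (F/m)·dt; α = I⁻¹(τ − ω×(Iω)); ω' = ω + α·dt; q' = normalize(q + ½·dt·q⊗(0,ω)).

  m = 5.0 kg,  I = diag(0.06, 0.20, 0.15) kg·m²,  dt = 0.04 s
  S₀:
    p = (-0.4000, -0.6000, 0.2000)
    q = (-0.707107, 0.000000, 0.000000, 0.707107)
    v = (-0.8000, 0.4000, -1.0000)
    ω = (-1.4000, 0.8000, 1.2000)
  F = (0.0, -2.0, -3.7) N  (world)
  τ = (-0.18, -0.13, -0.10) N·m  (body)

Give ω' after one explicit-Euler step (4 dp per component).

angular accel α = (-2.2000, -1.4060, 0.3787)
new body rate ω' = (-1.4880, 0.7438, 1.2151)

ω' = (-1.4880, 0.7438, 1.2151)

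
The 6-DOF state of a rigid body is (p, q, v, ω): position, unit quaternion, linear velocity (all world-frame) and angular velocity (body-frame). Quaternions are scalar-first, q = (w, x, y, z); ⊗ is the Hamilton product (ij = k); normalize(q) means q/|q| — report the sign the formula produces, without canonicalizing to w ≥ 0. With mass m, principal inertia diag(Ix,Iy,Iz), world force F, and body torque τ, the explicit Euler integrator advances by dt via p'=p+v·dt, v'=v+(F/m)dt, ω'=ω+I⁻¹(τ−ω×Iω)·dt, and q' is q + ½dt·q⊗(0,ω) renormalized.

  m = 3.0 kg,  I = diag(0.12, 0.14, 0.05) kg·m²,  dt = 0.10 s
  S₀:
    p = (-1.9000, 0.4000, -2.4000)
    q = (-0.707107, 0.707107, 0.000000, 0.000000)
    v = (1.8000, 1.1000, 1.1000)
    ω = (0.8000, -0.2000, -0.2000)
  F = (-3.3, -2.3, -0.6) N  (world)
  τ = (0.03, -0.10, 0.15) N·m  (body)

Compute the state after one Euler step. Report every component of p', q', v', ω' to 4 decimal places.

p' = (-1.7200, 0.5100, -2.2900)
q' = (-0.7347, 0.6782, 0.0141, 0.0000)
v' = (1.6900, 1.0233, 1.0800)
ω' = (0.8280, -0.2634, 0.1064)

a = (-1.1000, -0.7667, -0.2000)
p + v·dt = (-1.7200, 0.5100, -2.2900)
v' = v + a·dt = (1.6900, 1.0233, 1.0800)
α = I⁻¹(τ − ω×Iω) = (0.2800, -0.6343, 3.0640)
ω + α·dt = (0.8280, -0.2634, 0.1064)
Hamilton product q⊗(0,ω) = (-0.5656856, -0.5656856, 0.2828428, 0.0000000)
q' = normalize(q + ½dt·q⊗(0,ω)) = (-0.7347, 0.6782, 0.0141, 0.0000)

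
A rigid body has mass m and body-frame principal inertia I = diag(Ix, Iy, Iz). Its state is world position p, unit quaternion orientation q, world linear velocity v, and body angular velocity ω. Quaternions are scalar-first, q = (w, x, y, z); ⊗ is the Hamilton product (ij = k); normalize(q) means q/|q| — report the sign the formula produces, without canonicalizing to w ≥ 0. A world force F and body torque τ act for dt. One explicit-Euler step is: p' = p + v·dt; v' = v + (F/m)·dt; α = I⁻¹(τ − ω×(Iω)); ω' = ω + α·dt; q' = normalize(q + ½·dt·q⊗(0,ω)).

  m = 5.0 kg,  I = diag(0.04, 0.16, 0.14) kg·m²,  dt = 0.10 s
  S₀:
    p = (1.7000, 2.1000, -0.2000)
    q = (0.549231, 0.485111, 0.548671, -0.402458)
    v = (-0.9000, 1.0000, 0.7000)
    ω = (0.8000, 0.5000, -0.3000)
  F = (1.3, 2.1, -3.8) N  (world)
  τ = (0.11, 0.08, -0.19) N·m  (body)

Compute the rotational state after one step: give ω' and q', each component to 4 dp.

ω' = (1.0675, 0.5350, -0.4700)
q' = (0.5094, 0.5083, 0.5529, -0.4200)

(τ − ω×Iω)/I = (2.6750, 0.3500, -1.7000)
ω' = ω + α·dt = (1.0675, 0.5350, -0.4700)
q⊗(0,ω) = (-0.7831617, 0.4760125, 0.0981824, -0.3611506)
updated quaternion q' = (0.5094, 0.5083, 0.5529, -0.4200)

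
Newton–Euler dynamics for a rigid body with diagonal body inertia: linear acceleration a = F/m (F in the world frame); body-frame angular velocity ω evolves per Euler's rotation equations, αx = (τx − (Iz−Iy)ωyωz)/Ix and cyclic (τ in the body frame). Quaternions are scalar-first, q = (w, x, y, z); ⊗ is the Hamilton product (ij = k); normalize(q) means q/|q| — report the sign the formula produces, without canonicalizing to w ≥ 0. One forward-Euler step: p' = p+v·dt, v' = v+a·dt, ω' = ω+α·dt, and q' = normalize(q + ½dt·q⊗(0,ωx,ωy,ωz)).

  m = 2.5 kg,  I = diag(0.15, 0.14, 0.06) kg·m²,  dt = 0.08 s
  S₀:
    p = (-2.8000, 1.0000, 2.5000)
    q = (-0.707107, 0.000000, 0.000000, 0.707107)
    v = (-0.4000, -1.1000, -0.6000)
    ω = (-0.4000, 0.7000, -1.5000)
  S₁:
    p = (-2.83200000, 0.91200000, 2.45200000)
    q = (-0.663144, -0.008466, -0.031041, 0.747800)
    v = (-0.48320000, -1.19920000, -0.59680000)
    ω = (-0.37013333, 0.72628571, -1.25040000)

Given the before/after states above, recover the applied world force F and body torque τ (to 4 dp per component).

Δv = v₁−v₀ = (-0.08320000, -0.09920000, 0.00320000)
F = m·Δv/dt = (-2.6000, -3.1000, 0.1000)
rate change Δω = (0.02986667, 0.02628571, 0.24960000)
gyro term ω₀×Iω₀ = (0.0840, 0.0540, 0.0028)
τ = I·(Δω/dt) + ω₀×(Iω₀) = (0.1400, 0.1000, 0.1900)

F = (-2.6000, -3.1000, 0.1000)
τ = (0.1400, 0.1000, 0.1900)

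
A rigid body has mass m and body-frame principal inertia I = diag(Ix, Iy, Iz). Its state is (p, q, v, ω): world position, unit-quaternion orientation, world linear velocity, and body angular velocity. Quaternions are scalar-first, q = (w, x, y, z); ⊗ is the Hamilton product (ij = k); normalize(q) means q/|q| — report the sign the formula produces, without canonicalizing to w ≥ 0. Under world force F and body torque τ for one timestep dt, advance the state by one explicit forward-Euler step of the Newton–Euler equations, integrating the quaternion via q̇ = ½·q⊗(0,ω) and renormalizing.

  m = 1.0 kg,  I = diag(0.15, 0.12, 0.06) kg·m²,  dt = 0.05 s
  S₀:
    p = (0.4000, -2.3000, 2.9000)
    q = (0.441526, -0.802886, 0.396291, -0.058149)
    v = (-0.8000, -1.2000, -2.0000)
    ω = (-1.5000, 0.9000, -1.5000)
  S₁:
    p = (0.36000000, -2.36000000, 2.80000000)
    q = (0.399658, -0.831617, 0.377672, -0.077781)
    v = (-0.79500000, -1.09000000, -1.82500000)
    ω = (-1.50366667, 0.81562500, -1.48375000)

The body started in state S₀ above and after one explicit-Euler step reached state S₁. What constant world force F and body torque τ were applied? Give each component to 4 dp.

F = (0.1000, 2.2000, 3.5000)
τ = (0.0700, 0.0000, 0.0600)

ω₁ − ω₀ = (-0.00366667, -0.08437500, 0.01625000)
ω₀×(Iω₀) = (0.0810, 0.2025, 0.0405)
I·α + gyro = (0.0700, 0.0000, 0.0600)
v₁ − v₀ = (0.00500000, 0.11000000, 0.17500000)
m·(v₁−v₀)/dt = (0.1000, 2.2000, 3.5000)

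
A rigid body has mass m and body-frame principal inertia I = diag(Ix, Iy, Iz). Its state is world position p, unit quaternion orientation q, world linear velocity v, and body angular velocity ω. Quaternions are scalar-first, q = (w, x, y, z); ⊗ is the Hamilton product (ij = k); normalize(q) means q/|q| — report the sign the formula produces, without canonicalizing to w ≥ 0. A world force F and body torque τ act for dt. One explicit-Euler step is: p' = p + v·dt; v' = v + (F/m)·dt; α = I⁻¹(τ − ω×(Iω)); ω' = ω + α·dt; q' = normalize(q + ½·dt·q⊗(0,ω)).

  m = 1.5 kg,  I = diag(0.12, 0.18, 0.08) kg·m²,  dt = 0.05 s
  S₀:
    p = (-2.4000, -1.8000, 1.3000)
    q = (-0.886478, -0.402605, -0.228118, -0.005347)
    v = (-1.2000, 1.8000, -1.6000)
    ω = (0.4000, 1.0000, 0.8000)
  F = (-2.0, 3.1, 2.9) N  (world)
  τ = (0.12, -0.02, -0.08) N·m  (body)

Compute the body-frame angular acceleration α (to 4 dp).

ω×(Iω) gyroscopic = (-0.0800, 0.0128, 0.0240)
α = I⁻¹(τ − ω×Iω) = (1.6667, -0.1822, -1.3000)

α = (1.6667, -0.1822, -1.3000)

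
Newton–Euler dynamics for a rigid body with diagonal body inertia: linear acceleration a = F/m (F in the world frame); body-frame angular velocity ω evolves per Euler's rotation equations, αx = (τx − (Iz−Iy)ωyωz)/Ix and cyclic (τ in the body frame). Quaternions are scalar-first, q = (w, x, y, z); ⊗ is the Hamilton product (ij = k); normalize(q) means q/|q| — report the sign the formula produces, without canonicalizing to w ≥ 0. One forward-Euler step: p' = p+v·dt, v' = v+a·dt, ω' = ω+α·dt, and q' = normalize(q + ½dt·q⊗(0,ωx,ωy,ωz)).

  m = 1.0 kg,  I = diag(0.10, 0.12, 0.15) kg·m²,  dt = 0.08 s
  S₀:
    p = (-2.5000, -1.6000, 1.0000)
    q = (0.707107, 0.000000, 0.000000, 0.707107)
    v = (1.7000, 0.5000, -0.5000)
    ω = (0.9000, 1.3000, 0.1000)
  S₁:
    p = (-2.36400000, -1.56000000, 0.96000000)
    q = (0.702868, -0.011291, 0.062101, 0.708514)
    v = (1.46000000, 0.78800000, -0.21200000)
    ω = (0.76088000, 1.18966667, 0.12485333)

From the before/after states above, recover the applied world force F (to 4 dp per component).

v₁ − v₀ = (-0.24000000, 0.28800000, 0.28800000)
m·(v₁−v₀)/dt = (-3.0000, 3.6000, 3.6000)

F = (-3.0000, 3.6000, 3.6000)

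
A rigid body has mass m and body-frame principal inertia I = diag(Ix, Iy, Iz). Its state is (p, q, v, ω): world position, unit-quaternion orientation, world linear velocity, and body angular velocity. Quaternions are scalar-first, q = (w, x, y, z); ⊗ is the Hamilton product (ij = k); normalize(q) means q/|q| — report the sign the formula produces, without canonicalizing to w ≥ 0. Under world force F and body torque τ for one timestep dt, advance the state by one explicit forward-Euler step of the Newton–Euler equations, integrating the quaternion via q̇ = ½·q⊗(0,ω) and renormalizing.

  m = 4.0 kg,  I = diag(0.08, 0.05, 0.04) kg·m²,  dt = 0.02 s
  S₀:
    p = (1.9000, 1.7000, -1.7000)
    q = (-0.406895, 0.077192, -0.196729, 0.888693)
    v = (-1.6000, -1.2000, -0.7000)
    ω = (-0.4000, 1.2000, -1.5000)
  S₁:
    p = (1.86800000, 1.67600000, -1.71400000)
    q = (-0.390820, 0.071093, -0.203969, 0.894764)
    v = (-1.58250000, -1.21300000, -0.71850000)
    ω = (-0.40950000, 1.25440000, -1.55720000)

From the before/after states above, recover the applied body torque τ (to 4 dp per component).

ω₁ − ω₀ = (-0.00950000, 0.05440000, -0.05720000)
applied torque τ = (-0.0200, 0.1600, -0.1000)

τ = (-0.0200, 0.1600, -0.1000)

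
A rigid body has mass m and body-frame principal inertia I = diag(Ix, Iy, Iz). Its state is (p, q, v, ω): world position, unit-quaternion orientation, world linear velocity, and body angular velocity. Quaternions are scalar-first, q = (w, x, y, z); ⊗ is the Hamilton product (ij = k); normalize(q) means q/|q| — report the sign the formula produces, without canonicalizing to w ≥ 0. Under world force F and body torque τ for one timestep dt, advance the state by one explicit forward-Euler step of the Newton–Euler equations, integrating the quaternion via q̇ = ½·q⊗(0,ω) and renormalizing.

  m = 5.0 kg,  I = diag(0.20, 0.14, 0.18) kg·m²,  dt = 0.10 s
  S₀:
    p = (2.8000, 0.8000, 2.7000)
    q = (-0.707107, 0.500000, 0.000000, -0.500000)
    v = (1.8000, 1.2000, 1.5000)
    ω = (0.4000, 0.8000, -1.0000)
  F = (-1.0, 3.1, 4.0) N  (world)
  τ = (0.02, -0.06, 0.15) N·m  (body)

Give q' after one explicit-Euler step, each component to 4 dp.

q' = (-0.7404, 0.5047, -0.0133, -0.4436)

2q̇ = q⊗(0,ω) = (-0.7000000, 0.1171572, -0.2656856, 1.1071070)
q' = normalize(q + ½dt·q⊗(0,ω)) = (-0.7404, 0.5047, -0.0133, -0.4436)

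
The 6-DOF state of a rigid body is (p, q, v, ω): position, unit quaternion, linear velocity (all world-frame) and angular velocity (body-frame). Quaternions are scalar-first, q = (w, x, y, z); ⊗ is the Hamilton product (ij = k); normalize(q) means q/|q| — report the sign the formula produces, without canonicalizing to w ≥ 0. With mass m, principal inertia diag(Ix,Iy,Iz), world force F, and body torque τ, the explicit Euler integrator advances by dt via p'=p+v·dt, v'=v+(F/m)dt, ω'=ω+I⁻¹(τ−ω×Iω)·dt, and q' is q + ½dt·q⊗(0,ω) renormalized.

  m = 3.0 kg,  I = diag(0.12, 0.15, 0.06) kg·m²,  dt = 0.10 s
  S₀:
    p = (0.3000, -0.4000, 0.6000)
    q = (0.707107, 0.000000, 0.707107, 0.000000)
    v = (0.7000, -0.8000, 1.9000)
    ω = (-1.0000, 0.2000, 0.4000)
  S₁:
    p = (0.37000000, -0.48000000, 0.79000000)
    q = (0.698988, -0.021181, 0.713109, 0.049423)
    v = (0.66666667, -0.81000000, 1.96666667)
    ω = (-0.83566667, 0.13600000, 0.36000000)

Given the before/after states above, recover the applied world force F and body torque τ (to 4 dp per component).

F = (-1.0000, -0.3000, 2.0000)
τ = (0.1900, -0.1200, -0.0300)

Δv = v₁−v₀ = (-0.03333333, -0.01000000, 0.06666667)
m·(v₁−v₀)/dt = (-1.0000, -0.3000, 2.0000)
Δω = ω₁−ω₀ = (0.16433333, -0.06400000, -0.04000000)
gyro term ω₀×Iω₀ = (-0.0072, -0.0240, -0.0060)
τ = I·(Δω/dt) + ω₀×(Iω₀) = (0.1900, -0.1200, -0.0300)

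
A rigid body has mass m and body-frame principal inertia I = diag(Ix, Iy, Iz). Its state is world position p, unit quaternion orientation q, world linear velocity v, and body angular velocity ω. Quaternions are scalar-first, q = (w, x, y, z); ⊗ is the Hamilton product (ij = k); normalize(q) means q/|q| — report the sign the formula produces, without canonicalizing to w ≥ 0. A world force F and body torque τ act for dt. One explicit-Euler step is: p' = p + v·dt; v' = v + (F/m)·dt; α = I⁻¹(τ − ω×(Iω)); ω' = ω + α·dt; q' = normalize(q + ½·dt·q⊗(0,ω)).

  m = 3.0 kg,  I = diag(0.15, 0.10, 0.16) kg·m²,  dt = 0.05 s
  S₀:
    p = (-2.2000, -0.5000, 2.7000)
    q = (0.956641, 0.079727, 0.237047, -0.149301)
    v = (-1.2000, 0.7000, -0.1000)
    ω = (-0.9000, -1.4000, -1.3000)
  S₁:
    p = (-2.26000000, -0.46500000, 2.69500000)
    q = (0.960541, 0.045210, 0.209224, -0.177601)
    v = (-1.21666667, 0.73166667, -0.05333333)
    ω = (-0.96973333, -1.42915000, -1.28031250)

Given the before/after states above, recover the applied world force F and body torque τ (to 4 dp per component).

F = (-1.0000, 1.9000, 2.8000)
τ = (-0.1000, -0.0700, 0.0000)

Δv = v₁−v₀ = (-0.01666667, 0.03166667, 0.04666667)
F = m·Δv/dt = (-1.0000, 1.9000, 2.8000)
Δω = ω₁−ω₀ = (-0.06973333, -0.02915000, 0.01968750)
applied torque τ = (-0.1000, -0.0700, 0.0000)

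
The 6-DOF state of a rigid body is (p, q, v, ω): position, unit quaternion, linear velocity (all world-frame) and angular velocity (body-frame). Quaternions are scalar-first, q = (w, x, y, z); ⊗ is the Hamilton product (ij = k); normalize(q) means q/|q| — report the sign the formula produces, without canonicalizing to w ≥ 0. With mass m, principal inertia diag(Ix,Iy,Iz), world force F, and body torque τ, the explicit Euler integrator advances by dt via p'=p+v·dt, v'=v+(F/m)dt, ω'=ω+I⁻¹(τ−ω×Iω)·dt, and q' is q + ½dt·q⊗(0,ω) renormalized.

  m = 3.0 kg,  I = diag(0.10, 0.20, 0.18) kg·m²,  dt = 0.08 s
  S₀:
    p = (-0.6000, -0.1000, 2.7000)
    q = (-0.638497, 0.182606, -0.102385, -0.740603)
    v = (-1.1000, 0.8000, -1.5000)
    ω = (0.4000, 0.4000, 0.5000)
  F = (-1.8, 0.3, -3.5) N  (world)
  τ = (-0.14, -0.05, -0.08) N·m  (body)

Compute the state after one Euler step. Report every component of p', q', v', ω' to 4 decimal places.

p' = (-0.6880, -0.0360, 2.5800)
q' = (-0.6247, 0.1821, -0.1280, -0.7485)
v' = (-1.1480, 0.8080, -1.5933)
ω' = (0.2912, 0.3864, 0.4573)

new position p' = (-0.6880, -0.0360, 2.5800)
v + (F/m)dt = (-1.1480, 0.8080, -1.5933)
ω×(Iω) gyroscopic = (-0.0040, -0.0160, 0.0160)
angular accel α = (-1.3600, -0.1700, -0.5333)
ω + α·dt = (0.2912, 0.3864, 0.4573)
Hamilton product q⊗(0,ω) = (0.3382131, -0.0103501, -0.6429430, -0.2052521)
q' = normalize(q + ½dt·q⊗(0,ω)) = (-0.6247, 0.1821, -0.1280, -0.7485)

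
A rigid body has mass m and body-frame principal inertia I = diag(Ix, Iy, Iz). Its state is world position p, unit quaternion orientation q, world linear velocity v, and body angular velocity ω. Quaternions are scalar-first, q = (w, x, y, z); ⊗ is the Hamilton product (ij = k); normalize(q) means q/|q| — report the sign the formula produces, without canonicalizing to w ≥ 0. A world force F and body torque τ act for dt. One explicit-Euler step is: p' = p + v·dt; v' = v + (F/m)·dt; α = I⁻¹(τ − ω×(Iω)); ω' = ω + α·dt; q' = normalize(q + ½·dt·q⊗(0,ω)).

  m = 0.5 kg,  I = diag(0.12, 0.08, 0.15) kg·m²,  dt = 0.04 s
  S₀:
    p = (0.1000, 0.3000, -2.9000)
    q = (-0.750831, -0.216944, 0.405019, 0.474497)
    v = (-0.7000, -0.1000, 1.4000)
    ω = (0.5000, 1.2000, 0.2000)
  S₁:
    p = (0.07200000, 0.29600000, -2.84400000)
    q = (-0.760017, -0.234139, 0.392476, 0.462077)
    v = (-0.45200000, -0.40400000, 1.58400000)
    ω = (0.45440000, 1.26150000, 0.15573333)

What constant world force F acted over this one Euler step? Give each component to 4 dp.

F = (3.1000, -3.8000, 2.3000)

velocity change Δv = (0.24800000, -0.30400000, 0.18400000)
m·(v₁−v₀)/dt = (3.1000, -3.8000, 2.3000)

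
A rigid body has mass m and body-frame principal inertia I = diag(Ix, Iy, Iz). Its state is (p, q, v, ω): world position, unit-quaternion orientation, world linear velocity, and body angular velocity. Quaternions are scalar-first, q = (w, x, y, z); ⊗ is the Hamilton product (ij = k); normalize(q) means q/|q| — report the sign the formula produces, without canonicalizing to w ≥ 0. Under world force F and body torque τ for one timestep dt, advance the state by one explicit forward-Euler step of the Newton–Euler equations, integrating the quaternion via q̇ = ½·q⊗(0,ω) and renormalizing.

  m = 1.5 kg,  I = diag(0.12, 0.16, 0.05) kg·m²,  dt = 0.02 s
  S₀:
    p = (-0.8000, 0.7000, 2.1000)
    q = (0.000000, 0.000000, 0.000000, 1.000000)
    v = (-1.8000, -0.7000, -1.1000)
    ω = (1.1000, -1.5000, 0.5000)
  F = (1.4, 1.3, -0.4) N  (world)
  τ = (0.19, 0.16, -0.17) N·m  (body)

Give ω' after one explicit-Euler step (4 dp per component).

ω' = (1.1179, -1.4848, 0.4584)

α = I⁻¹(τ − ω×Iω) = (0.8958, 0.7594, -2.0800)
ω' = ω + α·dt = (1.1179, -1.4848, 0.4584)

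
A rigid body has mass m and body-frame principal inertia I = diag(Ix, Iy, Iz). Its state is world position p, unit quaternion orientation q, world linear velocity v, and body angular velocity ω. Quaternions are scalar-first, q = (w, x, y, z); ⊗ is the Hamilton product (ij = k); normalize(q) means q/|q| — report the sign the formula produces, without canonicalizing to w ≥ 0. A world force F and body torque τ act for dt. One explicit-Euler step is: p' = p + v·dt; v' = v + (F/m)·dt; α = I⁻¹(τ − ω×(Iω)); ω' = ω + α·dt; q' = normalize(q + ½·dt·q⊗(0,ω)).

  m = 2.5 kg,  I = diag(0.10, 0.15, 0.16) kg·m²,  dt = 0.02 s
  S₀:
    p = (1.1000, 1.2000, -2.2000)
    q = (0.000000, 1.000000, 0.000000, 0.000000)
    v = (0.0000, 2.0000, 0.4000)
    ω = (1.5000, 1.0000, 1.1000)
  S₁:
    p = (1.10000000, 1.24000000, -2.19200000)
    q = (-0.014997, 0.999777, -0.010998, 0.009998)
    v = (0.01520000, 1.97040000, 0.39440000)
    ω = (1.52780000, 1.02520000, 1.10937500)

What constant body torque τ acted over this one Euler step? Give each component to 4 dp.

rate change Δω = (0.02780000, 0.02520000, 0.00937500)
ω₀×(Iω₀) = (0.0110, -0.0990, 0.0750)
I·α + gyro = (0.1500, 0.0900, 0.1500)

τ = (0.1500, 0.0900, 0.1500)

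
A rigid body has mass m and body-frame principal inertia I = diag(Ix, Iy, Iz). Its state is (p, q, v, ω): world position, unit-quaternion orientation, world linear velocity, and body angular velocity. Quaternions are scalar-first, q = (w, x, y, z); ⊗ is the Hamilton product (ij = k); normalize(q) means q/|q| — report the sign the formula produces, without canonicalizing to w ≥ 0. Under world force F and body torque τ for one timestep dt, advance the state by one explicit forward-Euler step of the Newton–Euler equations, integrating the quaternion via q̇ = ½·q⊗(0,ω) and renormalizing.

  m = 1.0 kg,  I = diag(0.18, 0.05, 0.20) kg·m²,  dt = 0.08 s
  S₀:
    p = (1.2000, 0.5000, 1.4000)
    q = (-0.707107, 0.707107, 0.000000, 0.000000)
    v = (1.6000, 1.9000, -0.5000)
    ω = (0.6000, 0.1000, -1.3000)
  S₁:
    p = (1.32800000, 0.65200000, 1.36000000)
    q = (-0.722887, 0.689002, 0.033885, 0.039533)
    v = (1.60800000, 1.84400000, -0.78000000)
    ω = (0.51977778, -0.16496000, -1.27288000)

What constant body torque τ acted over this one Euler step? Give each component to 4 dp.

rate change Δω = (-0.08022222, -0.26496000, 0.02712000)
precession coupling = (-0.0195, 0.0156, -0.0078)
applied torque τ = (-0.2000, -0.1500, 0.0600)

τ = (-0.2000, -0.1500, 0.0600)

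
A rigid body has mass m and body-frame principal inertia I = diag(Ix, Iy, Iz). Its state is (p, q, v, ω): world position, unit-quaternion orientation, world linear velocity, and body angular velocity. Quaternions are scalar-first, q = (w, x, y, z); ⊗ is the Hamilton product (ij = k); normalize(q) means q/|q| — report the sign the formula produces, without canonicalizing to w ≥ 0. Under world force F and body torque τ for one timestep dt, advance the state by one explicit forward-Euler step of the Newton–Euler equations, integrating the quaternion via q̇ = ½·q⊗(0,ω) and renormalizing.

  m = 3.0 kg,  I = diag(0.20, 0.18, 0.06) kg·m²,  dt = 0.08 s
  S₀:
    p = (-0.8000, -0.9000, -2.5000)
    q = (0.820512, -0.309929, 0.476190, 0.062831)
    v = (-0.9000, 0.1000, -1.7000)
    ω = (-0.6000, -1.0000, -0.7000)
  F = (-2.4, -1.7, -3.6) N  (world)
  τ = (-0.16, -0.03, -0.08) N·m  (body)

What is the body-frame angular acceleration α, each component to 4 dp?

α = (-0.3800, -0.4933, -1.1333)

precession coupling ω×(Iω) = (-0.0840, 0.0588, -0.0120)
(τ − ω×Iω)/I = (-0.3800, -0.4933, -1.1333)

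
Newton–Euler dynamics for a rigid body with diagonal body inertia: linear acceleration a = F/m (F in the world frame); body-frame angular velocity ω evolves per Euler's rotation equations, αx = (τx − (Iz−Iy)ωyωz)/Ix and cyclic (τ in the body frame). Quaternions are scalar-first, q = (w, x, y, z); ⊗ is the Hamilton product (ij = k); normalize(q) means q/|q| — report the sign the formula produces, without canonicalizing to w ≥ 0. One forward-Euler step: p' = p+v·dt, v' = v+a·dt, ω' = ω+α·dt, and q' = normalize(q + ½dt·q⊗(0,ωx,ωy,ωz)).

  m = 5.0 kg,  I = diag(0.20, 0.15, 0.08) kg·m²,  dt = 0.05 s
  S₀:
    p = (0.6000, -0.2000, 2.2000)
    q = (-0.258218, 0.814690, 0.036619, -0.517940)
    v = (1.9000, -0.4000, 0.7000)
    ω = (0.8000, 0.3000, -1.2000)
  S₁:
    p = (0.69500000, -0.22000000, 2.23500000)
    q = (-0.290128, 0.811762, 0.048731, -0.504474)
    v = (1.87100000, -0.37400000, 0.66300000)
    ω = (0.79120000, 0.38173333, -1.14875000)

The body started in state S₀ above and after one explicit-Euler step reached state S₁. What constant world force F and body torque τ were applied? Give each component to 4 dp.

rate change Δω = (-0.00880000, 0.08173333, 0.05125000)
ω₀×(Iω₀) = (0.0252, -0.1152, -0.0120)
applied torque τ = (-0.0100, 0.1300, 0.0700)
Δv = v₁−v₀ = (-0.02900000, 0.02600000, -0.03700000)
F = m·Δv/dt = (-2.9000, 2.6000, -3.7000)

F = (-2.9000, 2.6000, -3.7000)
τ = (-0.0100, 0.1300, 0.0700)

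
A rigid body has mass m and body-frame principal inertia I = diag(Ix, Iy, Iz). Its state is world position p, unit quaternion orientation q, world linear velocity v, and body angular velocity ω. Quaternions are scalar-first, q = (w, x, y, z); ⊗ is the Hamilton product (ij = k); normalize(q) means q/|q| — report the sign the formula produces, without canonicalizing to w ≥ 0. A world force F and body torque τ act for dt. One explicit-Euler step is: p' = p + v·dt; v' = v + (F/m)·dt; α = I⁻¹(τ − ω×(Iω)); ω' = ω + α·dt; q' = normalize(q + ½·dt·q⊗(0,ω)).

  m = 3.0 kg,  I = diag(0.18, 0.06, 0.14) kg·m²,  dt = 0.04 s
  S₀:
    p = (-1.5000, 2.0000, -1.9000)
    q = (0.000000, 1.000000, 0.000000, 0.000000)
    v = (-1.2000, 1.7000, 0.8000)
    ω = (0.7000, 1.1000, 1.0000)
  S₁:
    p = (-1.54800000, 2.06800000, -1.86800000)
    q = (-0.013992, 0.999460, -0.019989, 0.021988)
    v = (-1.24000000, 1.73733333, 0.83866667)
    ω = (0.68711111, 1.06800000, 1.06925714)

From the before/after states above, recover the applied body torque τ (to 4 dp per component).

ω₁ − ω₀ = (-0.01288889, -0.03200000, 0.06925714)
precession coupling = (0.0880, 0.0280, -0.0924)
τ = I·(Δω/dt) + ω₀×(Iω₀) = (0.0300, -0.0200, 0.1500)

τ = (0.0300, -0.0200, 0.1500)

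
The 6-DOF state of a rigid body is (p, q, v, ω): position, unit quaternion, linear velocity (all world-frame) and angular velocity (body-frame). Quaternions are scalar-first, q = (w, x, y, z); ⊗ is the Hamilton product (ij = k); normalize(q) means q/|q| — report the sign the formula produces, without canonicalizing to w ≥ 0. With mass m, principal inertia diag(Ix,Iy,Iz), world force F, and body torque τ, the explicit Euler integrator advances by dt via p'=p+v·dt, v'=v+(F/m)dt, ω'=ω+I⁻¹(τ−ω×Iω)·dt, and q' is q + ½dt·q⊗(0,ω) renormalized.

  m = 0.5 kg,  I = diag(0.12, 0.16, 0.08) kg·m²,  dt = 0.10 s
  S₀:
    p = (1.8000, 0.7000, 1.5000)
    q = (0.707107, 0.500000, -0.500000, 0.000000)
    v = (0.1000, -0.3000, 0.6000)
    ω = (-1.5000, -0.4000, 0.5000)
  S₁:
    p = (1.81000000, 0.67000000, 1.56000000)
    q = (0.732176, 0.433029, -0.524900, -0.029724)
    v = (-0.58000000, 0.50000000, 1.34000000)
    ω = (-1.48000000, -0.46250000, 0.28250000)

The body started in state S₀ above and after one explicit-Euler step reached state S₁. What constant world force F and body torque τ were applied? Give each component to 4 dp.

ω₁ − ω₀ = (0.02000000, -0.06250000, -0.21750000)
τ = I·(Δω/dt) + ω₀×(Iω₀) = (0.0400, -0.1300, -0.1500)
velocity change Δv = (-0.68000000, 0.80000000, 0.74000000)
F = m·Δv/dt = (-3.4000, 4.0000, 3.7000)

F = (-3.4000, 4.0000, 3.7000)
τ = (0.0400, -0.1300, -0.1500)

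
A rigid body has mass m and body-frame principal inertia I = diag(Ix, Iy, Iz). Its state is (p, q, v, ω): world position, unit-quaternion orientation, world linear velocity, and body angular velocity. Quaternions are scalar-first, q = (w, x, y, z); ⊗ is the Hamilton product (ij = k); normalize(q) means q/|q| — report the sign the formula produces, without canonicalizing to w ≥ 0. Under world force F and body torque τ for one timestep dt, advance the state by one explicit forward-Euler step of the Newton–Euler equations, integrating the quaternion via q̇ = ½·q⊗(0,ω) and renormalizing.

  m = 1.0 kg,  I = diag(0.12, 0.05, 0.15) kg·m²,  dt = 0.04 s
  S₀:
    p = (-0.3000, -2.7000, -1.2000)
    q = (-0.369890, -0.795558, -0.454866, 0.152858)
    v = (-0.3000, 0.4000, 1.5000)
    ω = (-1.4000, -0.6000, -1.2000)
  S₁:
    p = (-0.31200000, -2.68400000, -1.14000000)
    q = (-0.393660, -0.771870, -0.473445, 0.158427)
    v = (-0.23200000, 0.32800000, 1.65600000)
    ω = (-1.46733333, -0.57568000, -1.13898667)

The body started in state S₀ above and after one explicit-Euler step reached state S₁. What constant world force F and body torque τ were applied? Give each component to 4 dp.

F = (1.7000, -1.8000, 3.9000)
τ = (-0.1300, -0.0200, 0.1700)

ω₁ − ω₀ = (-0.06733333, 0.02432000, 0.06101333)
ω₀×(Iω₀) = (0.0720, -0.0504, -0.0588)
applied torque τ = (-0.1300, -0.0200, 0.1700)
velocity change Δv = (0.06800000, -0.07200000, 0.15600000)
applied force F = (1.7000, -1.8000, 3.9000)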